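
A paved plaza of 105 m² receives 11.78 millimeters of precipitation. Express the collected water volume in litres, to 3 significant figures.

1240 litres

1 mm over 1 m² is 1 L, so volume = 11.78 × 105 = 1236.9 L ≈ 1240 L.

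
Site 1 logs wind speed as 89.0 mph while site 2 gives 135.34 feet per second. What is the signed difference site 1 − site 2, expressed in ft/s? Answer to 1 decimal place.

-4.8 ft/s

site 1: 89.0 mph = 130.533 ft/s.
Difference: 130.533 − 135.340 = -4.8 ft/s.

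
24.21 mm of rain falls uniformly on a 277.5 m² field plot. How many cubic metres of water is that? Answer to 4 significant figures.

6.718 cubic metres

1 mm over 1 m² is 1 L, so volume = 24.21 × 277.5 = 6718.275 L = 6.718 m³.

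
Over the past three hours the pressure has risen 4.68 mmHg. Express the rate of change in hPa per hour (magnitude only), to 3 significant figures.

2.08 hPa per hour

4.68 mmHg / 3 h × 1.33322 hPa/mmHg = 2.08 hPa/h.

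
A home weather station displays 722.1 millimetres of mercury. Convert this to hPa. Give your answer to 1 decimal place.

962.7 hPa

1 mmHg = 1.33322 hPa, so 722.1 × 1.33322 = 962.7 hPa.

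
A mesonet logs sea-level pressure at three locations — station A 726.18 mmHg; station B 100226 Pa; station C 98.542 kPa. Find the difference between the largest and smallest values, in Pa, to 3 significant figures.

3410 Pa

station A: 726.18 mmHg = 96816.05 Pa.
station C: 98.542 kPa = 98542.00 Pa.
Spread: 100226.00 − 96816.05 = 3410 Pa.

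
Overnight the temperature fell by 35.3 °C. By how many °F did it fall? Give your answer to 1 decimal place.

63.5 °F

Converting a difference, only the 9/5 scale factor applies: Δ°F = 35.3 × 1.8 = 63.5 °F.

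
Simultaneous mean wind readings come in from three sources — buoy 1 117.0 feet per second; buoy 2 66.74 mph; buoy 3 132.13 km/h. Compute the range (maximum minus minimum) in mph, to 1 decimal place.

buoy 1: 117.0 ft/s = 79.773 mph.
buoy 3: 132.13 km/h = 82.102 mph.
Spread: 82.102 − 66.740 = 15.4 mph.

15.4 mph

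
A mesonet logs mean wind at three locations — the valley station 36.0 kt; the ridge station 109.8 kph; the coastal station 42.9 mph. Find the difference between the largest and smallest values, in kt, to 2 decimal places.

23.29 kt

the ridge station: 109.8 km/h = 59.2873 kt.
the coastal station: 42.9 mph = 37.2791 kt.
Spread: 59.2873 − 36.0000 = 23.29 kt.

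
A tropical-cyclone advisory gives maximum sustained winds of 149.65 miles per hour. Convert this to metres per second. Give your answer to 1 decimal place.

1 mph = 0.44704 m/s, so 149.65 × 0.44704 = 66.9 m/s.

66.9 m/s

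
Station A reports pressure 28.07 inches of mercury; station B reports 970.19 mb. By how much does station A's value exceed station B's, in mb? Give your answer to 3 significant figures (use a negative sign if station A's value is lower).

-19.6 mb

station A: 28.07 inHg = 950.559 mb.
Difference: 950.559 − 970.190 = -19.6 mb.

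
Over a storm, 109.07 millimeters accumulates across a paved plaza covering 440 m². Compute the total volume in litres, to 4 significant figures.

1 mm over 1 m² is 1 L, so volume = 109.07 × 440 = 47990.8 L ≈ 47990 L.

47990 litres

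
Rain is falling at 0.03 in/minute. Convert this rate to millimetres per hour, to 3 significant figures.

45.7 mm/hour

0.03 in/minute × 25.4 mm/in × 60 minute/hour = 45.7 mm/hour.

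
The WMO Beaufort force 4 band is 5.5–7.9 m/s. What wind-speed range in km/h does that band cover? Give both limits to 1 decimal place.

19.8 to 28.4 km/h

5.5–7.9 m/s × 3.6 = 19.8–28.4 km/h.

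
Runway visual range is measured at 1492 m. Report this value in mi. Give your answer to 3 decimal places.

0.927 SM

1 m = 0.000621371 SM, so 1492 × 0.000621371 = 0.927 SM.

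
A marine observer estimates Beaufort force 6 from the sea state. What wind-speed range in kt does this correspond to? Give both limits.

22 to 27 kt

Beaufort 6 (strong breeze) spans 22–27 knots.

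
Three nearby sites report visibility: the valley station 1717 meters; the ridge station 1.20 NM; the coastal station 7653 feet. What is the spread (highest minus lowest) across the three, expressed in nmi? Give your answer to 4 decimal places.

0.3324 nmi

the valley station: 1717 m = 0.927106 nmi.
the coastal station: 7653 ft = 1.259522 nmi.
Spread: 1.259522 − 0.927106 = 0.3324 nmi.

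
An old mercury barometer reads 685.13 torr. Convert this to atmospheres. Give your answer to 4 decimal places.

1 mmHg = 0.00131579 atm, so 685.13 × 0.00131579 = 0.9015 atm.

0.9015 atm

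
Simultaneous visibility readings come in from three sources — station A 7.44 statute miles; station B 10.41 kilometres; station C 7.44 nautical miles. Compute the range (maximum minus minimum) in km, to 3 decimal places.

3.369 km

station A: 7.44 SM = 11.97352 km.
station C: 7.44 nmi = 13.77888 km.
Spread: 13.77888 − 10.41000 = 3.369 km.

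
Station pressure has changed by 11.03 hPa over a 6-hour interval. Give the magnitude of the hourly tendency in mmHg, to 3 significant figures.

1.38 mmHg per hour

11.03 hPa / 6 h × 0.750062 mmHg/hPa = 1.38 mmHg/h.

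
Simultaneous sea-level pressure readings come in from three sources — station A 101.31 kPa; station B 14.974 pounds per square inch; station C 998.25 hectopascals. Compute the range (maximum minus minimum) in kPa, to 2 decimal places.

station B: 14.974 psi = 103.2421 kPa.
station C: 998.25 hPa = 99.8250 kPa.
Spread: 103.2421 − 99.8250 = 3.42 kPa.

3.42 kPa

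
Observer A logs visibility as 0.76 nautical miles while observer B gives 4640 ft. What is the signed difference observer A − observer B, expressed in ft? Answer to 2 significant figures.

-22 ft

observer A: 0.76 nmi = 4617.85 ft.
Difference: 4617.85 − 4640.00 = -22 ft.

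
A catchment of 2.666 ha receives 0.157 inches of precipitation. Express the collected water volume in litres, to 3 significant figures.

106000 litres

Depth: 0.157 in × 25.4 = 3.9878 mm.
Area: 2.666 ha = 26660 m².
1 mm over 1 m² is 1 L, so volume = 3.9878 × 26660 = 106314.75 L ≈ 106000 L.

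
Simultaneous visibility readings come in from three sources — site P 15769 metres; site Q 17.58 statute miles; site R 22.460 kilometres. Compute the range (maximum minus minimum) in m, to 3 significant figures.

site Q: 17.58 SM = 28292.27 m.
site R: 22.460 km = 22460.00 m.
Spread: 28292.27 − 15769.00 = 12500 m.

12500 m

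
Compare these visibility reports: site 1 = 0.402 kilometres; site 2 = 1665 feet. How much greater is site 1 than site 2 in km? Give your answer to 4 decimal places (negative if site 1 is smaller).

-0.1055 km

site 2: 1665 ft = 0.507492 km.
Difference: 0.402000 − 0.507492 = -0.1055 km.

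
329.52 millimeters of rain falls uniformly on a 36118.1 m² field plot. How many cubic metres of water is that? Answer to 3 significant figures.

11900 cubic metres

1 mm over 1 m² is 1 L, so volume = 329.52 × 36118.1 = 11901636 L = 11900 m³.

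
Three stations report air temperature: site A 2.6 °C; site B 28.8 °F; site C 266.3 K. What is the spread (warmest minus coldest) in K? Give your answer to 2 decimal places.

9.45 K

site B: 28.8 °F = -1.778 °C.
site C: 266.3 K = -6.850 °C.
Spread: 2.600 − (-6.850) = 9.450 °C.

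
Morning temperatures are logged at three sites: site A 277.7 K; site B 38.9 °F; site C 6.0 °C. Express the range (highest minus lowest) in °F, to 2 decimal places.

3.90 °F

site A: 277.7 K = 4.550 °C.
site B: 38.9 °F = 3.833 °C.
Spread: 6.000 − 3.833 = 2.167 °C = 3.90 °F.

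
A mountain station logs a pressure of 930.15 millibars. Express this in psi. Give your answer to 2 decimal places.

1 mb = 0.0145038 psi, so 930.15 × 0.0145038 = 13.49 psi.

13.49 psi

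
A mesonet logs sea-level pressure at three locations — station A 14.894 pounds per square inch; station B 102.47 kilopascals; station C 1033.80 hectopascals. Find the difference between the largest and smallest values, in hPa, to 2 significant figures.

station A: 14.894 psi = 1026.905 hPa.
station B: 102.47 kPa = 1024.700 hPa.
Spread: 1033.800 − 1024.700 = 9.1 hPa.

9.1 hPa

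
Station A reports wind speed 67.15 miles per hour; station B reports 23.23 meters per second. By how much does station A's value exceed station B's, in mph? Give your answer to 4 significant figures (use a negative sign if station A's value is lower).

station B: 23.23 m/s = 51.9640 mph.
Difference: 67.1500 − 51.9640 = 15.19 mph.

15.19 mph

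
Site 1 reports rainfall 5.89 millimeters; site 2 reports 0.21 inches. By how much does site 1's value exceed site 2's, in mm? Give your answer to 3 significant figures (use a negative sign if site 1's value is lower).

0.556 mm

site 2: 0.21 in = 5.33400 mm.
Difference: 5.89000 − 5.33400 = 0.556 mm.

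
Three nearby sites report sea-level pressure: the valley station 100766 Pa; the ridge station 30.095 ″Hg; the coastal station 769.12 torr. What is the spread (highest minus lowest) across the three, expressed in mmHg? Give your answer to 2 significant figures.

the valley station: 100766 Pa = 755.81 mmHg.
the ridge station: 30.095 inHg = 764.41 mmHg.
Spread: 769.12 − 755.81 = 13 mmHg.

13 mmHg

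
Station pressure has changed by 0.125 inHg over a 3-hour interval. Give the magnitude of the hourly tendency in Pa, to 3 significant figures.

0.125 inHg / 3 h × 3386.39 Pa/inHg = 141 Pa/h.

141 Pa per hour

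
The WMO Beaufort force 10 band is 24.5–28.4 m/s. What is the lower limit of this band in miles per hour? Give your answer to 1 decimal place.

54.8 mph

24.5–28.4 m/s × 2.237 = 54.8–63.5 mph.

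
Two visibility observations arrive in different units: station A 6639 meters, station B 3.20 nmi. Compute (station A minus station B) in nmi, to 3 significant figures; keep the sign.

station A: 6639 m = 3.58477 nmi.
Difference: 3.58477 − 3.20000 = 0.385 nmi.

0.385 nmi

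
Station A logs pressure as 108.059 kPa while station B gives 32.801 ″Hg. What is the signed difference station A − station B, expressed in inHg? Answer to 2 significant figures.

station A: 108.059 kPa = 31.9098 inHg.
Difference: 31.9098 − 32.8010 = -0.89 inHg.

-0.89 inHg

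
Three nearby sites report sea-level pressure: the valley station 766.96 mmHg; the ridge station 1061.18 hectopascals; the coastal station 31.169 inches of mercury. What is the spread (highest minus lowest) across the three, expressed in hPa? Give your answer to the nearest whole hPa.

39 hPa

the valley station: 766.96 mmHg = 1022.53 hPa.
the coastal station: 31.169 inHg = 1055.50 hPa.
Spread: 1061.18 − 1022.53 = 39 hPa.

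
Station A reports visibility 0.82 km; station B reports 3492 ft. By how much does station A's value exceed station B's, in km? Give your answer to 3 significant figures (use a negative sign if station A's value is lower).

-0.244 km

station B: 3492 ft = 1.06436 km.
Difference: 0.82000 − 1.06436 = -0.244 km.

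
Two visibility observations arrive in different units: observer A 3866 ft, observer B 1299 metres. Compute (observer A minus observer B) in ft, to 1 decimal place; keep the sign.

-395.8 ft

observer B: 1299 m = 4261.811 ft.
Difference: 3866.000 − 4261.811 = -395.8 ft.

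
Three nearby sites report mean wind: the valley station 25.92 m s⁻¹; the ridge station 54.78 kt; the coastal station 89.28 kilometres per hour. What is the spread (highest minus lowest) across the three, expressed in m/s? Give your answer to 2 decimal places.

the ridge station: 54.78 kt = 28.1813 m/s.
the coastal station: 89.28 km/h = 24.8000 m/s.
Spread: 28.1813 − 24.8000 = 3.38 m/s.

3.38 m/s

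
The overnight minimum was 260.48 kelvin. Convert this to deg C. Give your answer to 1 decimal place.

°C = 260.48 − 273.15 = -12.7 °C.

-12.7 °C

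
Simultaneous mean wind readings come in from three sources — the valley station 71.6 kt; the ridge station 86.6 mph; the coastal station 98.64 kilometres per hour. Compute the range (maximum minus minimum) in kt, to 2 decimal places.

21.99 kt

the ridge station: 86.6 mph = 75.2533 kt.
the coastal station: 98.64 km/h = 53.2613 kt.
Spread: 75.2533 − 53.2613 = 21.99 kt.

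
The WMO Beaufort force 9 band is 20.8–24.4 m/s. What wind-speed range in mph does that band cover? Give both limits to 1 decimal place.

20.8–24.4 m/s × 2.237 = 46.5–54.6 mph.

46.5 to 54.6 mph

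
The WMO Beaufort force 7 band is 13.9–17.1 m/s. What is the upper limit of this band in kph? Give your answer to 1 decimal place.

61.6 km/h

13.9–17.1 m/s × 3.6 = 50.0–61.6 km/h.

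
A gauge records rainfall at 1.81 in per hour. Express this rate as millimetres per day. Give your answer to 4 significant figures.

1103 mm/day

1.81 in/hour × 25.4 mm/in × 24 hour/day = 1103 mm/day.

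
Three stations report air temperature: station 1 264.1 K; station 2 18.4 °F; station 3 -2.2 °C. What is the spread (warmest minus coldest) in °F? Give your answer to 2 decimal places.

station 1: 264.1 K = -9.050 °C.
station 2: 18.4 °F = -7.556 °C.
Spread: (-2.200) − (-9.050) = 6.850 °C = 12.33 °F.

12.33 °F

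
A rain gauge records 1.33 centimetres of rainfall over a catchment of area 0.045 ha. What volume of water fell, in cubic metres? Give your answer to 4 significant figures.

Depth: 1.33 cm × 10 = 13.3 mm.
Area: 0.045 ha = 450 m².
1 mm over 1 m² is 1 L, so volume = 13.3 × 450 = 5985 L = 5.985 m³.

5.985 cubic metres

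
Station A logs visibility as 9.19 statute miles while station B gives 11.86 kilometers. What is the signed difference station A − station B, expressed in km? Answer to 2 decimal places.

station A: 9.19 SM = 14.7899 km.
Difference: 14.7899 − 11.8600 = 2.93 km.

2.93 km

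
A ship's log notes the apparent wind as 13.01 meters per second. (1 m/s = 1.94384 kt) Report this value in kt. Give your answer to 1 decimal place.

25.3 kt

1 m/s = 1.94384 kt, so 13.01 × 1.94384 = 25.3 kt.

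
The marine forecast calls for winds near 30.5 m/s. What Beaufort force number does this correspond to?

30.5 m/s lies in the Beaufort 11 band (violent storm, 28.5–32.6 m/s).

Beaufort force 11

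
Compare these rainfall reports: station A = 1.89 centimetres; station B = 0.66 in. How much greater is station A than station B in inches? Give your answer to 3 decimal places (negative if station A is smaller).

station A: 1.89 cm = 0.74409 in.
Difference: 0.74409 − 0.66000 = 0.084 in.

0.084 in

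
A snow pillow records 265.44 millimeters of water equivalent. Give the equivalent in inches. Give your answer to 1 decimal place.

1 mm = 0.0393701 in, so 265.44 × 0.0393701 = 10.5 in.

10.5 in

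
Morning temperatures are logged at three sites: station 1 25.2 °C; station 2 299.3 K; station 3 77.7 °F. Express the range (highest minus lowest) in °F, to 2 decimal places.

station 2: 299.3 K = 26.150 °C.
station 3: 77.7 °F = 25.389 °C.
Spread: 26.150 − 25.200 = 0.950 °C = 1.71 °F.

1.71 °F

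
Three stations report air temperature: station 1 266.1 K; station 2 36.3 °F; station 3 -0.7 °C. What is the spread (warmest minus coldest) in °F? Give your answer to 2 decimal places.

station 1: 266.1 K = -7.050 °C.
station 2: 36.3 °F = 2.389 °C.
Spread: 2.389 − (-7.050) = 9.439 °C = 16.99 °F.

16.99 °F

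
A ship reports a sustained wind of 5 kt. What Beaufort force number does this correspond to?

Beaufort force 2

5 kt lies in the Beaufort 2 band (light breeze, 4–6 kt).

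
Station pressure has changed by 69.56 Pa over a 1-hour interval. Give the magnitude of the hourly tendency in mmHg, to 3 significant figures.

0.522 mmHg per hour

69.56 Pa / 1 h × 0.00750062 mmHg/Pa = 0.522 mmHg/h.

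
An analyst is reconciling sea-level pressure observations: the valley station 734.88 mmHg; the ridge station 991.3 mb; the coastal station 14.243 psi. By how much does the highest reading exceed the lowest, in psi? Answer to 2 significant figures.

the valley station: 734.88 mmHg = 14.2102 psi.
the ridge station: 991.3 mb = 14.3776 psi.
Spread: 14.3776 − 14.2102 = 0.17 psi.

0.17 psi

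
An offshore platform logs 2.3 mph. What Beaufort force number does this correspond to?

Beaufort force 1

2.3 mph = 1.0 m/s, which is Beaufort 1 (light air, 0.3–1.5 m/s).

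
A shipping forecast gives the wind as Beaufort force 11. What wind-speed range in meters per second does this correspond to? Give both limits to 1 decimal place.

Beaufort 11 (violent storm) spans 28.5–32.6 m/s.

28.5 to 32.6 m/s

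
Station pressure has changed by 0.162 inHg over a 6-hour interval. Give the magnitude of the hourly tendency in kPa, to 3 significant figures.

0.0914 kPa per hour

0.162 inHg / 6 h × 3.38639 kPa/inHg = 0.0914 kPa/h.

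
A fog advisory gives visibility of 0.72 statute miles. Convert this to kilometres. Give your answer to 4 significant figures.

1 SM = 1.60934 km, so 0.72 × 1.60934 = 1.159 km.

1.159 km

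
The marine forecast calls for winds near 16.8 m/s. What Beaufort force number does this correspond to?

Beaufort force 7

16.8 m/s lies in the Beaufort 7 band (near gale, 13.9–17.1 m/s).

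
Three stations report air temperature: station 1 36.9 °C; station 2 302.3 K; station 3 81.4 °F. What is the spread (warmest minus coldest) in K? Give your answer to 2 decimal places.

9.46 K

station 2: 302.3 K = 29.150 °C.
station 3: 81.4 °F = 27.444 °C.
Spread: 36.900 − 27.444 = 9.456 °C.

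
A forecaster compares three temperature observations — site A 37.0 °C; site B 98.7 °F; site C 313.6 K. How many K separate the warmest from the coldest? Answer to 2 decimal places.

3.45 K

site B: 98.7 °F = 37.056 °C.
site C: 313.6 K = 40.450 °C.
Spread: 40.450 − 37.000 = 3.450 °C.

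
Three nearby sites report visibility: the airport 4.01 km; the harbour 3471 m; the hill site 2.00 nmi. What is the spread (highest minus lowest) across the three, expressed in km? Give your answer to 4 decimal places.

0.5390 km

the harbour: 3471 m = 3.471000 km.
the hill site: 2.00 nmi = 3.704000 km.
Spread: 4.010000 − 3.471000 = 0.5390 km.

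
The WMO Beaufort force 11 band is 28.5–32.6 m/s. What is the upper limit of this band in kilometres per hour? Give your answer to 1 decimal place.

117.4 km/h

28.5–32.6 m/s × 3.6 = 102.6–117.4 km/h.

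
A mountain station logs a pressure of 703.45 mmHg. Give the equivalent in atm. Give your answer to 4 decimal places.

0.9256 atm

1 mmHg = 0.00131579 atm, so 703.45 × 0.00131579 = 0.9256 atm.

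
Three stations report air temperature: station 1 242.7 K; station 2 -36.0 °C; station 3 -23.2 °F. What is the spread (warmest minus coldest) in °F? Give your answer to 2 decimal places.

station 1: 242.7 K = -30.450 °C.
station 3: -23.2 °F = -30.667 °C.
Spread: (-30.450) − (-36.000) = 5.550 °C = 9.99 °F.

9.99 °F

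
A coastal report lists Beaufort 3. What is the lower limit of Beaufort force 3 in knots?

7 kt

Beaufort 3 (gentle breeze) spans 7–10 knots.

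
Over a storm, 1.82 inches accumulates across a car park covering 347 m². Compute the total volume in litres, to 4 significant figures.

16040 litres

Depth: 1.82 in × 25.4 = 46.228 mm.
1 mm over 1 m² is 1 L, so volume = 46.228 × 347 = 16041.116 L ≈ 16040 L.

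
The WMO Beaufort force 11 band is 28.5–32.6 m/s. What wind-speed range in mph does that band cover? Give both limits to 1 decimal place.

28.5–32.6 m/s × 2.237 = 63.8–72.9 mph.

63.8 to 72.9 mph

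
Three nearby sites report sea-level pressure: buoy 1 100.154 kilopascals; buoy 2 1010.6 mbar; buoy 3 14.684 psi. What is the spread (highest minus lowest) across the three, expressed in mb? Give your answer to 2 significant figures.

11 mb

buoy 1: 100.154 kPa = 1001.54 mb.
buoy 3: 14.684 psi = 1012.43 mb.
Spread: 1012.43 − 1001.54 = 11 mb.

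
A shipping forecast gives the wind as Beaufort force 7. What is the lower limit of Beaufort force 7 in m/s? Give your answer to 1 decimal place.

Beaufort 7 (near gale) spans 13.9–17.1 m/s.

13.9 m/s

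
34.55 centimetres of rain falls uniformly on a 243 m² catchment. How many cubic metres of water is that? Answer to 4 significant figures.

Depth: 34.55 cm × 10 = 345.5 mm.
1 mm over 1 m² is 1 L, so volume = 345.5 × 243 = 83956.5 L = 83.96 m³.

83.96 cubic metres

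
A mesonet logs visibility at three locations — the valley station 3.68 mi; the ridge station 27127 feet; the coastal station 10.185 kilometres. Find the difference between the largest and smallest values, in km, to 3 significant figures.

the valley station: 3.68 SM = 5.9224 km.
the ridge station: 27127 ft = 8.2683 km.
Spread: 10.1850 − 5.9224 = 4.26 km.

4.26 km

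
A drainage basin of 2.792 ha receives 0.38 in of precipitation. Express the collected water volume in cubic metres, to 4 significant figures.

269.5 cubic metres

Depth: 0.38 in × 25.4 = 9.652 mm.
Area: 2.792 ha = 27920 m².
1 mm over 1 m² is 1 L, so volume = 9.652 × 27920 = 269483.84 L = 269.5 m³.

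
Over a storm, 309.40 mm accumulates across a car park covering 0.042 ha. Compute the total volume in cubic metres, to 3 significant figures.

Area: 0.042 ha = 420 m².
1 mm over 1 m² is 1 L, so volume = 309.4 × 420 = 129948 L = 130 m³.

130 cubic metres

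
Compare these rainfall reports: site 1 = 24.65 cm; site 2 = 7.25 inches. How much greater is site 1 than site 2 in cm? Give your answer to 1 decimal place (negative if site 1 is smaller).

6.2 cm

site 2: 7.25 in = 18.415 cm.
Difference: 24.650 − 18.415 = 6.2 cm.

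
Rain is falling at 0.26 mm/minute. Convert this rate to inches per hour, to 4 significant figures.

0.6142 in/hour

0.26 mm/minute × 0.0393701 in/mm × 60 minute/hour = 0.6142 in/hour.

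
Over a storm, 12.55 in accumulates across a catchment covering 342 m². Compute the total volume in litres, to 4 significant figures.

109000 litres

Depth: 12.55 in × 25.4 = 318.77 mm.
1 mm over 1 m² is 1 L, so volume = 318.77 × 342 = 109019.34 L ≈ 109000 L.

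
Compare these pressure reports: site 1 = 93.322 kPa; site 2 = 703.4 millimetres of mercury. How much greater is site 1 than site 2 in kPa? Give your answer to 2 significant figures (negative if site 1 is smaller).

-0.46 kPa

site 2: 703.4 mmHg = 93.7790 kPa.
Difference: 93.3220 − 93.7790 = -0.46 kPa.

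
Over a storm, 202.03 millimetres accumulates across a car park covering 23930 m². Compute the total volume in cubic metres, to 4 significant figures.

4835 cubic metres

1 mm over 1 m² is 1 L, so volume = 202.03 × 23930 = 4834577.9 L = 4835 m³.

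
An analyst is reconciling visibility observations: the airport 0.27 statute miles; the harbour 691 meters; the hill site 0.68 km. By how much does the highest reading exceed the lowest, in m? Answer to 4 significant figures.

256.5 m

the airport: 0.27 SM = 434.523 m.
the hill site: 0.68 km = 680.000 m.
Spread: 691.000 − 434.523 = 256.5 m.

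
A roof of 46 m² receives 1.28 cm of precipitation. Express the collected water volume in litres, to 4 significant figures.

588.8 litres

Depth: 1.28 cm × 10 = 12.8 mm.
1 mm over 1 m² is 1 L, so volume = 12.8 × 46 = 588.8 L.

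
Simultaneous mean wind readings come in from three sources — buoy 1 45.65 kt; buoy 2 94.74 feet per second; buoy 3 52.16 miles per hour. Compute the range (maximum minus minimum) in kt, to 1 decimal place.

buoy 2: 94.74 ft/s = 56.132 kt.
buoy 3: 52.16 mph = 45.326 kt.
Spread: 56.132 − 45.326 = 10.8 kt.

10.8 kt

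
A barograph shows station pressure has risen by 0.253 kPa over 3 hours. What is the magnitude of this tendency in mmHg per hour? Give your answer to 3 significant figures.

0.633 mmHg per hour

0.253 kPa / 3 h × 7.50062 mmHg/kPa = 0.633 mmHg/h.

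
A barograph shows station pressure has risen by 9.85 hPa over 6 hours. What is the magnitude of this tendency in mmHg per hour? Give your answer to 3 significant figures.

1.23 mmHg per hour

9.85 hPa / 6 h × 0.750062 mmHg/hPa = 1.23 mmHg/h.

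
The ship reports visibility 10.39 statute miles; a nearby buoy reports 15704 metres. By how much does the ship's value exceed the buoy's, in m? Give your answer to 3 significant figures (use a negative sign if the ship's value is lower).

the ship: 10.39 SM = 16721.08 m.
Difference: 16721.08 − 15704.00 = 1020 m.

1020 m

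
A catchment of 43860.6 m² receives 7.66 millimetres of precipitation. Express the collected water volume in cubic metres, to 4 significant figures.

336.0 cubic metres

1 mm over 1 m² is 1 L, so volume = 7.66 × 43860.6 = 335972.2 L = 336.0 m³.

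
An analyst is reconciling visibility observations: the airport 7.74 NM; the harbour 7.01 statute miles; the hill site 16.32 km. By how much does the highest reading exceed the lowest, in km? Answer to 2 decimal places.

the airport: 7.74 nmi = 14.3345 km.
the harbour: 7.01 SM = 11.2815 km.
Spread: 16.3200 − 11.2815 = 5.04 km.

5.04 km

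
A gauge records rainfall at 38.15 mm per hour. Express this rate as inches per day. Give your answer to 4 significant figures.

38.15 mm/hour × 0.0393701 in/mm × 24 hour/day = 36.05 in/day.

36.05 in/day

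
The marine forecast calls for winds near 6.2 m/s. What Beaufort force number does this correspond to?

Beaufort force 4

6.2 m/s lies in the Beaufort 4 band (moderate breeze, 5.5–7.9 m/s).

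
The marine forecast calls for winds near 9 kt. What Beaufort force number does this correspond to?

9 kt lies in the Beaufort 3 band (gentle breeze, 7–10 kt).

Beaufort force 3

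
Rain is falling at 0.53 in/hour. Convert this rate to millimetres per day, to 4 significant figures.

0.53 in/hour × 25.4 mm/in × 24 hour/day = 323.1 mm/day.

323.1 mm/day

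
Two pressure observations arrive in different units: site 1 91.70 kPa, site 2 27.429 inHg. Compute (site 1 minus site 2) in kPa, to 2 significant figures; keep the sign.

-1.2 kPa

site 2: 27.429 inHg = 92.885 kPa.
Difference: 91.700 − 92.885 = -1.2 kPa.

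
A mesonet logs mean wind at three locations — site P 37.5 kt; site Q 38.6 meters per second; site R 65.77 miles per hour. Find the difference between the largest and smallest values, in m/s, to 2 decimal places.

19.31 m/s

site P: 37.5 kt = 19.2917 m/s.
site R: 65.77 mph = 29.4018 m/s.
Spread: 38.6000 − 19.2917 = 19.31 m/s.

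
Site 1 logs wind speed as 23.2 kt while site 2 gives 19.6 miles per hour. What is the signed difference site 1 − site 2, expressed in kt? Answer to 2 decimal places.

6.17 kt

site 2: 19.6 mph = 17.0319 kt.
Difference: 23.2000 − 17.0319 = 6.17 kt.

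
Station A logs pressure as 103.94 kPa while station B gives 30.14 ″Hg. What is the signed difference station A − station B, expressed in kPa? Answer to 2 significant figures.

1.9 kPa

station B: 30.14 inHg = 102.066 kPa.
Difference: 103.940 − 102.066 = 1.9 kPa.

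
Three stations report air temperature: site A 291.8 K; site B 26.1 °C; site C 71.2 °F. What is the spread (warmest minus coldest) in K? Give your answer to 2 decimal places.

site A: 291.8 K = 18.650 °C.
site C: 71.2 °F = 21.778 °C.
Spread: 26.100 − 18.650 = 7.450 °C.

7.45 K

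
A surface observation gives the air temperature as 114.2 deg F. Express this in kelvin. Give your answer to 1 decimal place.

First to °C: 45.67 °C.
Then to K: 318.8 K.

318.8 K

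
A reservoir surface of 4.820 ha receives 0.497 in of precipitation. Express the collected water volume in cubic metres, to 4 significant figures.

608.5 cubic metres

Depth: 0.497 in × 25.4 = 12.6238 mm.
Area: 4.820 ha = 48200 m².
1 mm over 1 m² is 1 L, so volume = 12.6238 × 48200 = 608467.16 L = 608.5 m³.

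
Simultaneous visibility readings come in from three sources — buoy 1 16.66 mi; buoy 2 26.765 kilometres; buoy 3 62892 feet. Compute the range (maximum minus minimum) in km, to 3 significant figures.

buoy 1: 16.66 SM = 26.8117 km.
buoy 3: 62892 ft = 19.1695 km.
Spread: 26.8117 − 19.1695 = 7.64 km.

7.64 km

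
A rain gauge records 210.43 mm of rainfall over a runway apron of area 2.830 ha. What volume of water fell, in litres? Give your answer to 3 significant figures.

Area: 2.830 ha = 28300 m².
1 mm over 1 m² is 1 L, so volume = 210.43 × 28300 = 5955169 L ≈ 5960000 L.

5960000 litres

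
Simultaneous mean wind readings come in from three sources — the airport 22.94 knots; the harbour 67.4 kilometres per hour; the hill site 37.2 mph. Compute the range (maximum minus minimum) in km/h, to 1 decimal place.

the airport: 22.94 kt = 42.485 km/h.
the hill site: 37.2 mph = 59.868 km/h.
Spread: 67.400 − 42.485 = 24.9 km/h.

24.9 km/h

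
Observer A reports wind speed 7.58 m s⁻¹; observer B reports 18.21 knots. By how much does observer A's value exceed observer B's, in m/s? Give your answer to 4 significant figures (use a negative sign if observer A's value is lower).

observer B: 18.21 kt = 9.36803 m/s.
Difference: 7.58000 − 9.36803 = -1.788 m/s.

-1.788 m/s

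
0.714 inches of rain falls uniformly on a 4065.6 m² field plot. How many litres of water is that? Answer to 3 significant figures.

73700 litres

Depth: 0.714 in × 25.4 = 18.1356 mm.
1 mm over 1 m² is 1 L, so volume = 18.1356 × 4065.6 = 73732.095 L ≈ 73700 L.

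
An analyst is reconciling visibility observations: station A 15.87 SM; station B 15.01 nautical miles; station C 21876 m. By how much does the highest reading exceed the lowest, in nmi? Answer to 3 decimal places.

3.198 nmi

station A: 15.87 SM = 13.79065 nmi.
station C: 21876 m = 11.81210 nmi.
Spread: 15.01000 − 11.81210 = 3.198 nmi.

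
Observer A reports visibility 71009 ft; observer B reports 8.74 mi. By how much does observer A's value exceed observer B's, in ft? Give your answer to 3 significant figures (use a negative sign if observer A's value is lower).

24900 ft

observer B: 8.74 SM = 46147.20 ft.
Difference: 71009.00 − 46147.20 = 24900 ft.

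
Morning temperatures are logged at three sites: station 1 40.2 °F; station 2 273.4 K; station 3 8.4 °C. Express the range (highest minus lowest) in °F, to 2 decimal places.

station 1: 40.2 °F = 4.556 °C.
station 2: 273.4 K = 0.250 °C.
Spread: 8.400 − 0.250 = 8.150 °C = 14.67 °F.

14.67 °F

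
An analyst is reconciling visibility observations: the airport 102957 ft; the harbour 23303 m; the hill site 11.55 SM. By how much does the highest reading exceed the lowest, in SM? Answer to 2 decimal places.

the airport: 102957 ft = 19.4994 SM.
the harbour: 23303 m = 14.4798 SM.
Spread: 19.4994 − 11.5500 = 7.95 SM.

7.95 SM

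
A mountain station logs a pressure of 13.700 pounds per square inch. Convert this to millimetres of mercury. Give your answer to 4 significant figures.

1 psi = 51.7149 mmHg, so 13.700 × 51.7149 = 708.5 mmHg.

708.5 mmHg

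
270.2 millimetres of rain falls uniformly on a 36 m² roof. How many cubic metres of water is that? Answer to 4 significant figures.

1 mm over 1 m² is 1 L, so volume = 270.2 × 36 = 9727.2 L = 9.727 m³.

9.727 cubic metres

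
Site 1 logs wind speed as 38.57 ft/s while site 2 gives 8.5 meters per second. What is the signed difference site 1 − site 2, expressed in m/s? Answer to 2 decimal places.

3.26 m/s

site 1: 38.57 ft/s = 11.7561 m/s.
Difference: 11.7561 − 8.5000 = 3.26 m/s.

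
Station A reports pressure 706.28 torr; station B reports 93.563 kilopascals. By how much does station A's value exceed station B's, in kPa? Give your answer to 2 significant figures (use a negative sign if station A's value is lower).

0.60 kPa

station A: 706.28 mmHg = 94.1629 kPa.
Difference: 94.1629 − 93.5630 = 0.60 kPa.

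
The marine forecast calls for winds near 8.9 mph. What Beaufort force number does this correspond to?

8.9 mph = 4.0 m/s, which is Beaufort 3 (gentle breeze, 3.4–5.4 m/s).

Beaufort force 3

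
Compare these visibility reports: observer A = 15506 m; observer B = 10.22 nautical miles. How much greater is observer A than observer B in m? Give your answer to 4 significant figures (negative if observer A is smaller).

observer B: 10.22 nmi = 18927.44 m.
Difference: 15506.00 − 18927.44 = -3421 m.

-3421 m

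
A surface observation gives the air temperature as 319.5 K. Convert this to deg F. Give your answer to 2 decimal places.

115.43 °F

First to °C: 46.35 °C.
Then to °F: 115.43 °F.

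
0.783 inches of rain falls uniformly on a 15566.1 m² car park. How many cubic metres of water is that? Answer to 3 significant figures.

310 cubic metres

Depth: 0.783 in × 25.4 = 19.8882 mm.
1 mm over 1 m² is 1 L, so volume = 19.8882 × 15566.1 = 309581.71 L = 310 m³.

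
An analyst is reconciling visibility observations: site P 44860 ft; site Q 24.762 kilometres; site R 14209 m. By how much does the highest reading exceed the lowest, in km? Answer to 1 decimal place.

site P: 44860 ft = 13.673 km.
site R: 14209 m = 14.209 km.
Spread: 24.762 − 13.673 = 11.1 km.

11.1 km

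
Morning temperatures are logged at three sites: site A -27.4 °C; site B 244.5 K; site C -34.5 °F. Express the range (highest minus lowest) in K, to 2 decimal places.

9.54 K

site B: 244.5 K = -28.650 °C.
site C: -34.5 °F = -36.944 °C.
Spread: (-27.400) − (-36.944) = 9.544 °C.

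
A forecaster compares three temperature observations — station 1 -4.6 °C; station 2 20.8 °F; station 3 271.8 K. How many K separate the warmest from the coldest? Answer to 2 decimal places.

station 2: 20.8 °F = -6.222 °C.
station 3: 271.8 K = -1.350 °C.
Spread: (-1.350) − (-6.222) = 4.872 °C.

4.87 K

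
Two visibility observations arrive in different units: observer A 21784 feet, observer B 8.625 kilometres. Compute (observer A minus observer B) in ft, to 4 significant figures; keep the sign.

-6513 ft

observer B: 8.625 km = 28297.24 ft.
Difference: 21784.00 − 28297.24 = -6513 ft.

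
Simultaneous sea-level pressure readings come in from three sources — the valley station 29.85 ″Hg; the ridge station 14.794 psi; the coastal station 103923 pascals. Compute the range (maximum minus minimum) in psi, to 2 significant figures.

the valley station: 29.85 inHg = 14.6610 psi.
the coastal station: 103923 Pa = 15.0728 psi.
Spread: 15.0728 − 14.6610 = 0.41 psi.

0.41 psi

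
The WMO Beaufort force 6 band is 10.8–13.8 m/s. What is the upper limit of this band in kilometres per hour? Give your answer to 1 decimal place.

10.8–13.8 m/s × 3.6 = 38.9–49.7 km/h.

49.7 km/h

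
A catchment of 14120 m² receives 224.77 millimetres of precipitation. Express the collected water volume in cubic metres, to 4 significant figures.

1 mm over 1 m² is 1 L, so volume = 224.77 × 14120 = 3173752.4 L = 3174 m³.

3174 cubic metres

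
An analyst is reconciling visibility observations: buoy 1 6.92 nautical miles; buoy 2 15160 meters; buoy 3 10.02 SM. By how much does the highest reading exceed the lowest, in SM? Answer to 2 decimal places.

buoy 1: 6.92 nmi = 7.9634 SM.
buoy 2: 15160 m = 9.4200 SM.
Spread: 10.0200 − 7.9634 = 2.06 SM.

2.06 SM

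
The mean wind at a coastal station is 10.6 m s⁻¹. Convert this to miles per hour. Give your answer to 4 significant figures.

23.71 mph

1 m/s = 2.23694 mph, so 10.6 × 2.23694 = 23.71 mph.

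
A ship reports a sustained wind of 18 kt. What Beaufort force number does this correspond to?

Beaufort force 5

18 kt lies in the Beaufort 5 band (fresh breeze, 17–21 kt).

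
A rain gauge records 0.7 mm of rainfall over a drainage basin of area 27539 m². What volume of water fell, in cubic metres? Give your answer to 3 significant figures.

1 mm over 1 m² is 1 L, so volume = 0.7 × 27539 = 19277.3 L = 19.3 m³.

19.3 cubic metres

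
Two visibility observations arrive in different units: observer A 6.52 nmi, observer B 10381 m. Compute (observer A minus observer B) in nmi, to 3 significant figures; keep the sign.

0.915 nmi

observer B: 10381 m = 5.60529 nmi.
Difference: 6.52000 − 5.60529 = 0.915 nmi.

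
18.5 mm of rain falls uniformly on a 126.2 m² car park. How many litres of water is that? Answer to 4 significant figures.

1 mm over 1 m² is 1 L, so volume = 18.5 × 126.2 = 2334.7 L ≈ 2335 L.

2335 litres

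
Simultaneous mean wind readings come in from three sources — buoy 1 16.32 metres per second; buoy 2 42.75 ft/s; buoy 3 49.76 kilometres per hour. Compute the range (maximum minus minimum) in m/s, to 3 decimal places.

buoy 2: 42.75 ft/s = 13.03020 m/s.
buoy 3: 49.76 km/h = 13.82222 m/s.
Spread: 16.32000 − 13.03020 = 3.290 m/s.

3.290 m/s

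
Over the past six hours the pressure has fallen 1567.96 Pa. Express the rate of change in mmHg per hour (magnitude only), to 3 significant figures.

1567.96 Pa / 6 h × 0.00750062 mmHg/Pa = 1.96 mmHg/h.

1.96 mmHg per hour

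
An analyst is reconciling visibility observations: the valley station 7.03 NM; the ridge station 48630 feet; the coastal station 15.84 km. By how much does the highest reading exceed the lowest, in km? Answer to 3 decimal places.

the valley station: 7.03 nmi = 13.01956 km.
the ridge station: 48630 ft = 14.82242 km.
Spread: 15.84000 − 13.01956 = 2.820 km.

2.820 km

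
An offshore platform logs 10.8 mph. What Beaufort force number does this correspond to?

10.8 mph = 4.8 m/s, which is Beaufort 3 (gentle breeze, 3.4–5.4 m/s).

Beaufort force 3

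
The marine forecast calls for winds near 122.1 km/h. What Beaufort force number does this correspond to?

122.1 km/h = 33.9 m/s, which is Beaufort 12 (hurricane force, ≥32.7 m/s).

Beaufort force 12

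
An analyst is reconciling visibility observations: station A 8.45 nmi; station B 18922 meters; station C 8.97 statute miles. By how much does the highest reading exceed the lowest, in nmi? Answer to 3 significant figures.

2.42 nmi

station B: 18922 m = 10.2171 nmi.
station C: 8.97 SM = 7.7947 nmi.
Spread: 10.2171 − 7.7947 = 2.42 nmi.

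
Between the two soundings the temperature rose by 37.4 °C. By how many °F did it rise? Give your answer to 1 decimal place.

For a temperature change the 32° offset cancels: Δ°F = 37.4 × 1.8 = 67.3 °F.

67.3 °F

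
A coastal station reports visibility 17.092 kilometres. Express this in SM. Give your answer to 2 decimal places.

1 km = 0.621371 SM, so 17.092 × 0.621371 = 10.62 SM.

10.62 SM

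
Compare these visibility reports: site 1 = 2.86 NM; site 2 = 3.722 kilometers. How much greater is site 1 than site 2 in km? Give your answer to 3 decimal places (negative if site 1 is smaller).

1.575 km

site 1: 2.86 nmi = 5.29672 km.
Difference: 5.29672 − 3.72200 = 1.575 km.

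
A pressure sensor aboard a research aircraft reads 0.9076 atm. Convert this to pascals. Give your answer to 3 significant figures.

1 atm = 101325 Pa, so 0.9076 × 101325 = 92000 Pa.

92000 Pa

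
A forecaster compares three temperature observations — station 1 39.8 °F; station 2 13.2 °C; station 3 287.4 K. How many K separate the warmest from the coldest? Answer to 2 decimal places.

9.92 K

station 1: 39.8 °F = 4.333 °C.
station 3: 287.4 K = 14.250 °C.
Spread: 14.250 − 4.333 = 9.917 °C.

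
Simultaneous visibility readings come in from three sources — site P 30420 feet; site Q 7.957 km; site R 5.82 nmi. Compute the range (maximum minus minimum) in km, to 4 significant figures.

2.822 km

site P: 30420 ft = 9.27202 km.
site R: 5.82 nmi = 10.77864 km.
Spread: 10.77864 − 7.95700 = 2.822 km.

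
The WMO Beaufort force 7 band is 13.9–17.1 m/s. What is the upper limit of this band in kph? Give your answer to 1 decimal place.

61.6 km/h

13.9–17.1 m/s × 3.6 = 50.0–61.6 km/h.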